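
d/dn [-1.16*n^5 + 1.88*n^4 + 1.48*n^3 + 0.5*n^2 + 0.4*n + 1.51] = -5.8*n^4 + 7.52*n^3 + 4.44*n^2 + 1.0*n + 0.4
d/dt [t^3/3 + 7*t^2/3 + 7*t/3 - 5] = t^2 + 14*t/3 + 7/3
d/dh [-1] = 0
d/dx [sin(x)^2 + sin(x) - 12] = sin(2*x) + cos(x)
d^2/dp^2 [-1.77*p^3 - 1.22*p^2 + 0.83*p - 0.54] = -10.62*p - 2.44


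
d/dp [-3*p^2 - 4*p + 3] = -6*p - 4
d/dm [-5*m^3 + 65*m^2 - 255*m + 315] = -15*m^2 + 130*m - 255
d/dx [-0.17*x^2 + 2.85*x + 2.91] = 2.85 - 0.34*x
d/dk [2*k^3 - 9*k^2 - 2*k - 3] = 6*k^2 - 18*k - 2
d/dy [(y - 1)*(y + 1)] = 2*y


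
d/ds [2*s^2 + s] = 4*s + 1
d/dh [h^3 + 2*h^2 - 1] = h*(3*h + 4)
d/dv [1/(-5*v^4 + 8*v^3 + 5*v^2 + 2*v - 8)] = 2*(10*v^3 - 12*v^2 - 5*v - 1)/(-5*v^4 + 8*v^3 + 5*v^2 + 2*v - 8)^2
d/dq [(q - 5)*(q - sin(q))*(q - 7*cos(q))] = (5 - q)*(q - 7*cos(q))*(cos(q) - 1) + (q - 5)*(q - sin(q))*(7*sin(q) + 1) + (q - sin(q))*(q - 7*cos(q))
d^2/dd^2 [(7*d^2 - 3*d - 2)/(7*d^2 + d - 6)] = 8*(-49*d^3 + 147*d^2 - 105*d + 37)/(343*d^6 + 147*d^5 - 861*d^4 - 251*d^3 + 738*d^2 + 108*d - 216)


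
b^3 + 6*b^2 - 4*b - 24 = (b - 2)*(b + 2)*(b + 6)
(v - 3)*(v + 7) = v^2 + 4*v - 21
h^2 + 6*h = h*(h + 6)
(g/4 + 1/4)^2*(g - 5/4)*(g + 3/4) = g^4/16 + 3*g^3/32 - 15*g^2/256 - 19*g/128 - 15/256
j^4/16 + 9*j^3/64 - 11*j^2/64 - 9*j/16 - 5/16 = (j/4 + 1/4)*(j/4 + 1/2)*(j - 2)*(j + 5/4)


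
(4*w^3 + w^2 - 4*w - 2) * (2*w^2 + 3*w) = 8*w^5 + 14*w^4 - 5*w^3 - 16*w^2 - 6*w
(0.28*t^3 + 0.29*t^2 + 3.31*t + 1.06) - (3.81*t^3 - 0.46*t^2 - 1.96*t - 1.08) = -3.53*t^3 + 0.75*t^2 + 5.27*t + 2.14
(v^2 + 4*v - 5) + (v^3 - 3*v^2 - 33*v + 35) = v^3 - 2*v^2 - 29*v + 30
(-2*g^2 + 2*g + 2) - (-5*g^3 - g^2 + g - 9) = 5*g^3 - g^2 + g + 11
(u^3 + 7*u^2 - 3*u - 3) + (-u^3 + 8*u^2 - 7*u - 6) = 15*u^2 - 10*u - 9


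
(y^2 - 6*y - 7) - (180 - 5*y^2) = 6*y^2 - 6*y - 187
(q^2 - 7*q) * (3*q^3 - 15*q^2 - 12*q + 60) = 3*q^5 - 36*q^4 + 93*q^3 + 144*q^2 - 420*q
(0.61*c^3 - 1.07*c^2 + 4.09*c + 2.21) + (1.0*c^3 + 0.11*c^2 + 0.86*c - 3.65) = 1.61*c^3 - 0.96*c^2 + 4.95*c - 1.44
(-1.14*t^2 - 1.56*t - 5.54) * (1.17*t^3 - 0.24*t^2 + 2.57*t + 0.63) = -1.3338*t^5 - 1.5516*t^4 - 9.0372*t^3 - 3.3978*t^2 - 15.2206*t - 3.4902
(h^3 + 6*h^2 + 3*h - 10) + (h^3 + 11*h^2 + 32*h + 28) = 2*h^3 + 17*h^2 + 35*h + 18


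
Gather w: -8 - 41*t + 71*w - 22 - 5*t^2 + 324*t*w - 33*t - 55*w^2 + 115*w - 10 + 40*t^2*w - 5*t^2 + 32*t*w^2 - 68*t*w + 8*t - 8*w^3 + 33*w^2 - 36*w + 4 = -10*t^2 - 66*t - 8*w^3 + w^2*(32*t - 22) + w*(40*t^2 + 256*t + 150) - 36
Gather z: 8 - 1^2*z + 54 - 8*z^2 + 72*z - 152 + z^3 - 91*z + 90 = z^3 - 8*z^2 - 20*z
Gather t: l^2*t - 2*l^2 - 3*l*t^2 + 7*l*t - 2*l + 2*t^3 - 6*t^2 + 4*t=-2*l^2 - 2*l + 2*t^3 + t^2*(-3*l - 6) + t*(l^2 + 7*l + 4)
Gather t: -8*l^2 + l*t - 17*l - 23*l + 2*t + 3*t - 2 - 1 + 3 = -8*l^2 - 40*l + t*(l + 5)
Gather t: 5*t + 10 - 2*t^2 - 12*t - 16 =-2*t^2 - 7*t - 6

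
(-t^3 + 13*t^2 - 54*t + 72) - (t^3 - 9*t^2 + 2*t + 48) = -2*t^3 + 22*t^2 - 56*t + 24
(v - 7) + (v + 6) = 2*v - 1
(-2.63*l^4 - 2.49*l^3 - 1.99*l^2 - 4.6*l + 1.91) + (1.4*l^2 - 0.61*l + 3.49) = -2.63*l^4 - 2.49*l^3 - 0.59*l^2 - 5.21*l + 5.4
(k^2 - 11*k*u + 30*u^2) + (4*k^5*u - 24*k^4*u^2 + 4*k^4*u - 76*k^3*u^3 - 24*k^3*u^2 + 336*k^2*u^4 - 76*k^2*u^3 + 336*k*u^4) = 4*k^5*u - 24*k^4*u^2 + 4*k^4*u - 76*k^3*u^3 - 24*k^3*u^2 + 336*k^2*u^4 - 76*k^2*u^3 + k^2 + 336*k*u^4 - 11*k*u + 30*u^2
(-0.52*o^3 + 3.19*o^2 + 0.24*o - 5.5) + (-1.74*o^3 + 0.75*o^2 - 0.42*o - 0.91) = -2.26*o^3 + 3.94*o^2 - 0.18*o - 6.41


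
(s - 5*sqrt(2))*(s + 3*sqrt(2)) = s^2 - 2*sqrt(2)*s - 30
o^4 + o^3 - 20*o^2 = o^2*(o - 4)*(o + 5)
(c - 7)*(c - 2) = c^2 - 9*c + 14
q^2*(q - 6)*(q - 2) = q^4 - 8*q^3 + 12*q^2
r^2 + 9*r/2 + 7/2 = (r + 1)*(r + 7/2)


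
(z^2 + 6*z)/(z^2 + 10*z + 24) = z/(z + 4)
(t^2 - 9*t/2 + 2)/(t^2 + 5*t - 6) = (t^2 - 9*t/2 + 2)/(t^2 + 5*t - 6)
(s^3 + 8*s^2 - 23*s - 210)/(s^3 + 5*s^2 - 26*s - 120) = (s + 7)/(s + 4)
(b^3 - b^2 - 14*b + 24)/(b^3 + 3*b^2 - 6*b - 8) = (b - 3)/(b + 1)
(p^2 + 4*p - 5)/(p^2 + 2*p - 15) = (p - 1)/(p - 3)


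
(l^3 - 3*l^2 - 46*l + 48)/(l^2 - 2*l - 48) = l - 1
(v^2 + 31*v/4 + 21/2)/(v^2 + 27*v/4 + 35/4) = (v + 6)/(v + 5)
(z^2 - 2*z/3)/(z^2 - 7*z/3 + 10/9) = 3*z/(3*z - 5)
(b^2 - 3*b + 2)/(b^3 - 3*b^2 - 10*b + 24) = (b - 1)/(b^2 - b - 12)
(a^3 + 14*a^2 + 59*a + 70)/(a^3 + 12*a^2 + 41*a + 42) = (a + 5)/(a + 3)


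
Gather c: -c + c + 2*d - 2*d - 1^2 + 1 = 0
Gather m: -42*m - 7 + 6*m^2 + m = 6*m^2 - 41*m - 7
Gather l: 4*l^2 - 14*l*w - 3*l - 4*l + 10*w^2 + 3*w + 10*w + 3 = 4*l^2 + l*(-14*w - 7) + 10*w^2 + 13*w + 3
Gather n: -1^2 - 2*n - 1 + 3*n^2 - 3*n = 3*n^2 - 5*n - 2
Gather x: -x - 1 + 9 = 8 - x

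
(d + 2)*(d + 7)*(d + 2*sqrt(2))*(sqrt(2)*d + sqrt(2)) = sqrt(2)*d^4 + 4*d^3 + 10*sqrt(2)*d^3 + 23*sqrt(2)*d^2 + 40*d^2 + 14*sqrt(2)*d + 92*d + 56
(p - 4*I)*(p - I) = p^2 - 5*I*p - 4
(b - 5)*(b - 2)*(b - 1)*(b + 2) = b^4 - 6*b^3 + b^2 + 24*b - 20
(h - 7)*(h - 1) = h^2 - 8*h + 7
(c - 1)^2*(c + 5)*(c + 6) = c^4 + 9*c^3 + 9*c^2 - 49*c + 30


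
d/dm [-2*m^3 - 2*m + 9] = -6*m^2 - 2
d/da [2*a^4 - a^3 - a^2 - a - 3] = 8*a^3 - 3*a^2 - 2*a - 1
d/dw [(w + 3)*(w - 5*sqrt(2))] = 2*w - 5*sqrt(2) + 3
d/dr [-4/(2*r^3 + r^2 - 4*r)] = 8*(3*r^2 + r - 2)/(r^2*(2*r^2 + r - 4)^2)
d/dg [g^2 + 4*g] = 2*g + 4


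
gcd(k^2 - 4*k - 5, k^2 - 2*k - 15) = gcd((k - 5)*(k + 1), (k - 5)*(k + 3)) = k - 5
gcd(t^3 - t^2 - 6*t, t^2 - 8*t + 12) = 1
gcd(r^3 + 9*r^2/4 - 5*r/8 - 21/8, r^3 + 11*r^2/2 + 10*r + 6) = r + 3/2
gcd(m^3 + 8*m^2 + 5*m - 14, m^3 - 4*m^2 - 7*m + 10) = m^2 + m - 2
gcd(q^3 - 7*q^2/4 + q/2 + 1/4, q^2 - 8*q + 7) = q - 1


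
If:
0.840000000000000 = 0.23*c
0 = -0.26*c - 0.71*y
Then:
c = 3.65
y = -1.34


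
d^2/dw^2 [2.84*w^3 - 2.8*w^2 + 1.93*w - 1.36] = 17.04*w - 5.6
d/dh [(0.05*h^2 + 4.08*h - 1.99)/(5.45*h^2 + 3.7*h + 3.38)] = (-22.051*h^2 + 22.029*h + 21.1534)/(29.7025*h^4 + 40.33*h^3 + 50.532*h^2 + 25.012*h + 11.4244)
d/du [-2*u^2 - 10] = -4*u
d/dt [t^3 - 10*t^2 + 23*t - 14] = 3*t^2 - 20*t + 23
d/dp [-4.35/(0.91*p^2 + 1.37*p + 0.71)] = (7.917*p + 5.9595)/(0.91*p^2 + 1.37*p + 0.71)^2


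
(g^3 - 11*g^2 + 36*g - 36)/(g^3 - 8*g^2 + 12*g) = (g - 3)/g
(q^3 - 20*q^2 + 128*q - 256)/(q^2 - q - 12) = (q^2 - 16*q + 64)/(q + 3)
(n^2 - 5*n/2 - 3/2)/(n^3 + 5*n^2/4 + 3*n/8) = 4*(n - 3)/(n*(4*n + 3))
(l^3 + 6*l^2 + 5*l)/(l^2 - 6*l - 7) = l*(l + 5)/(l - 7)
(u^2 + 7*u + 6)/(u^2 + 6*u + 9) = (u^2 + 7*u + 6)/(u^2 + 6*u + 9)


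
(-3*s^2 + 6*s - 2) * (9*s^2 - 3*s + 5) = -27*s^4 + 63*s^3 - 51*s^2 + 36*s - 10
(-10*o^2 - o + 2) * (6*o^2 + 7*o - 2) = -60*o^4 - 76*o^3 + 25*o^2 + 16*o - 4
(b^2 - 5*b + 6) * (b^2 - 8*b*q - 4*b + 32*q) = b^4 - 8*b^3*q - 9*b^3 + 72*b^2*q + 26*b^2 - 208*b*q - 24*b + 192*q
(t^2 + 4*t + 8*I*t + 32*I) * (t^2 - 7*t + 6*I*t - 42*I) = t^4 - 3*t^3 + 14*I*t^3 - 76*t^2 - 42*I*t^2 + 144*t - 392*I*t + 1344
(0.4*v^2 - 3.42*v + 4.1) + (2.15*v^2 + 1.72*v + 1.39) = 2.55*v^2 - 1.7*v + 5.49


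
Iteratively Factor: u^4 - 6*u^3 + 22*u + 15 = (u - 3)*(u^3 - 3*u^2 - 9*u - 5) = (u - 3)*(u + 1)*(u^2 - 4*u - 5) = (u - 5)*(u - 3)*(u + 1)*(u + 1)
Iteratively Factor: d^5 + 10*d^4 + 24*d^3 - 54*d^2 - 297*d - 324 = (d - 3)*(d^4 + 13*d^3 + 63*d^2 + 135*d + 108) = (d - 3)*(d + 3)*(d^3 + 10*d^2 + 33*d + 36) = (d - 3)*(d + 3)^2*(d^2 + 7*d + 12) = (d - 3)*(d + 3)^2*(d + 4)*(d + 3)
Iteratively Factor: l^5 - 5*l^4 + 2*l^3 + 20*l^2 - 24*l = (l)*(l^4 - 5*l^3 + 2*l^2 + 20*l - 24) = l*(l - 2)*(l^3 - 3*l^2 - 4*l + 12) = l*(l - 2)^2*(l^2 - l - 6) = l*(l - 2)^2*(l + 2)*(l - 3)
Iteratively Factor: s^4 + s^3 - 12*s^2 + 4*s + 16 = (s - 2)*(s^3 + 3*s^2 - 6*s - 8) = (s - 2)^2*(s^2 + 5*s + 4) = (s - 2)^2*(s + 4)*(s + 1)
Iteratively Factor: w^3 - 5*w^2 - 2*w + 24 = (w - 3)*(w^2 - 2*w - 8) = (w - 3)*(w + 2)*(w - 4)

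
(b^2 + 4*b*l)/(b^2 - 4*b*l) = (b + 4*l)/(b - 4*l)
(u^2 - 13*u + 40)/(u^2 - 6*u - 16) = (u - 5)/(u + 2)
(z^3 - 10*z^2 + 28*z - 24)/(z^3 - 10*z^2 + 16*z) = (z^2 - 8*z + 12)/(z*(z - 8))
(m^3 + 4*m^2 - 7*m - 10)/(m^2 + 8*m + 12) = (m^3 + 4*m^2 - 7*m - 10)/(m^2 + 8*m + 12)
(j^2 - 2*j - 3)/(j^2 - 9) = (j + 1)/(j + 3)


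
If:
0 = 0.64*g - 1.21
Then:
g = 1.89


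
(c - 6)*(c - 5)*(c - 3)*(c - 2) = c^4 - 16*c^3 + 91*c^2 - 216*c + 180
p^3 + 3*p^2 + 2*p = p*(p + 1)*(p + 2)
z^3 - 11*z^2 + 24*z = z*(z - 8)*(z - 3)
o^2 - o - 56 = (o - 8)*(o + 7)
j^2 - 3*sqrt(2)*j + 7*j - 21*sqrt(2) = (j + 7)*(j - 3*sqrt(2))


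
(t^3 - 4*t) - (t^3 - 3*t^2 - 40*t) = 3*t^2 + 36*t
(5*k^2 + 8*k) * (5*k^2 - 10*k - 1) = 25*k^4 - 10*k^3 - 85*k^2 - 8*k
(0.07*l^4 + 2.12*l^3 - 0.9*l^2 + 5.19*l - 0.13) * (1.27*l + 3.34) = 0.0889*l^5 + 2.9262*l^4 + 5.9378*l^3 + 3.5853*l^2 + 17.1695*l - 0.4342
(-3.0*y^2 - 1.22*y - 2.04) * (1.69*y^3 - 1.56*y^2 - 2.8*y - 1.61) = -5.07*y^5 + 2.6182*y^4 + 6.8556*y^3 + 11.4284*y^2 + 7.6762*y + 3.2844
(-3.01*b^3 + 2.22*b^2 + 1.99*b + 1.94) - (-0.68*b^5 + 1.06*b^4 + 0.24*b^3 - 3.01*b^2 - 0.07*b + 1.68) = 0.68*b^5 - 1.06*b^4 - 3.25*b^3 + 5.23*b^2 + 2.06*b + 0.26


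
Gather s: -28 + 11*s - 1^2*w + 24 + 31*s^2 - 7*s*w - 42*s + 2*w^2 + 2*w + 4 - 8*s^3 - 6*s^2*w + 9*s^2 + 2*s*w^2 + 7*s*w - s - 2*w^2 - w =-8*s^3 + s^2*(40 - 6*w) + s*(2*w^2 - 32)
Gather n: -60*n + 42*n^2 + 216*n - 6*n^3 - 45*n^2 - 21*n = -6*n^3 - 3*n^2 + 135*n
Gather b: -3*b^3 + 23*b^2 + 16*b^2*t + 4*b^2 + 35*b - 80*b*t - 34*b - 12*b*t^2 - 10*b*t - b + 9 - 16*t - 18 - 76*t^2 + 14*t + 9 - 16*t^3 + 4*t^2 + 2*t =-3*b^3 + b^2*(16*t + 27) + b*(-12*t^2 - 90*t) - 16*t^3 - 72*t^2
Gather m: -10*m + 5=5 - 10*m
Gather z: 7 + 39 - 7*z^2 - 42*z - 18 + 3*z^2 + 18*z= -4*z^2 - 24*z + 28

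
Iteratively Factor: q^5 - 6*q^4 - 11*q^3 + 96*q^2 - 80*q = (q)*(q^4 - 6*q^3 - 11*q^2 + 96*q - 80) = q*(q + 4)*(q^3 - 10*q^2 + 29*q - 20) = q*(q - 1)*(q + 4)*(q^2 - 9*q + 20) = q*(q - 4)*(q - 1)*(q + 4)*(q - 5)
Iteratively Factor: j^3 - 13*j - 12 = (j + 3)*(j^2 - 3*j - 4) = (j + 1)*(j + 3)*(j - 4)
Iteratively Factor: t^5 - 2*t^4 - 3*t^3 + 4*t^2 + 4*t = (t)*(t^4 - 2*t^3 - 3*t^2 + 4*t + 4) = t*(t + 1)*(t^3 - 3*t^2 + 4) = t*(t - 2)*(t + 1)*(t^2 - t - 2) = t*(t - 2)*(t + 1)^2*(t - 2)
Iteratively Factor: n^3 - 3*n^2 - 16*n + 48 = (n + 4)*(n^2 - 7*n + 12) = (n - 4)*(n + 4)*(n - 3)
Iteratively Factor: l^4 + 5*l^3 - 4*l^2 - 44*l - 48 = (l + 4)*(l^3 + l^2 - 8*l - 12) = (l - 3)*(l + 4)*(l^2 + 4*l + 4) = (l - 3)*(l + 2)*(l + 4)*(l + 2)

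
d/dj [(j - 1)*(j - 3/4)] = 2*j - 7/4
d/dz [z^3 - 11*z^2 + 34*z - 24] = 3*z^2 - 22*z + 34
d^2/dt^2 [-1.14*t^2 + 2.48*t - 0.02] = -2.28000000000000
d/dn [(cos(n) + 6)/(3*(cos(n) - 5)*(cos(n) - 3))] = (cos(n)^2 + 12*cos(n) - 63)*sin(n)/(3*(cos(n) - 5)^2*(cos(n) - 3)^2)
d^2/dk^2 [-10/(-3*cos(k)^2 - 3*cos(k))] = 10*(-(1 - cos(2*k))^2 + 15*cos(k)/4 - 3*cos(2*k)/2 - 3*cos(3*k)/4 + 9/2)/(3*(cos(k) + 1)^3*cos(k)^3)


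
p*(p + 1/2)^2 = p^3 + p^2 + p/4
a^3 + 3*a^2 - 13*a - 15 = (a - 3)*(a + 1)*(a + 5)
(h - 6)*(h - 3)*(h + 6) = h^3 - 3*h^2 - 36*h + 108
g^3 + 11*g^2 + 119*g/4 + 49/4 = (g + 1/2)*(g + 7/2)*(g + 7)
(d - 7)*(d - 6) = d^2 - 13*d + 42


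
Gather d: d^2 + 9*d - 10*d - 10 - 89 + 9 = d^2 - d - 90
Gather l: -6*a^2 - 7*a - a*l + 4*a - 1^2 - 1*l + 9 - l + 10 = -6*a^2 - 3*a + l*(-a - 2) + 18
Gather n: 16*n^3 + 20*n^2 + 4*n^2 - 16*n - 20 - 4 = 16*n^3 + 24*n^2 - 16*n - 24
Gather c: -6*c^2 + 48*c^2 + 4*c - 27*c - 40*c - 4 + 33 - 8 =42*c^2 - 63*c + 21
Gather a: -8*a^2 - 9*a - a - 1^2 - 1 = -8*a^2 - 10*a - 2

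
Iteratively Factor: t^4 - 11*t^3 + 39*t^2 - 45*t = (t - 5)*(t^3 - 6*t^2 + 9*t) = (t - 5)*(t - 3)*(t^2 - 3*t) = t*(t - 5)*(t - 3)*(t - 3)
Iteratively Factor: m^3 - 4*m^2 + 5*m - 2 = (m - 2)*(m^2 - 2*m + 1) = (m - 2)*(m - 1)*(m - 1)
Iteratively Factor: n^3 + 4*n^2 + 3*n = (n + 1)*(n^2 + 3*n) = n*(n + 1)*(n + 3)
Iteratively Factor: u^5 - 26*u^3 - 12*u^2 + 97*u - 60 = (u - 1)*(u^4 + u^3 - 25*u^2 - 37*u + 60) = (u - 1)^2*(u^3 + 2*u^2 - 23*u - 60) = (u - 1)^2*(u + 4)*(u^2 - 2*u - 15) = (u - 1)^2*(u + 3)*(u + 4)*(u - 5)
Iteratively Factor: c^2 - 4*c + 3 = (c - 3)*(c - 1)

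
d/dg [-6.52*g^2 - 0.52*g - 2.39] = -13.04*g - 0.52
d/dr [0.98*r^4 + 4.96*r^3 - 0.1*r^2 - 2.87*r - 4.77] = 3.92*r^3 + 14.88*r^2 - 0.2*r - 2.87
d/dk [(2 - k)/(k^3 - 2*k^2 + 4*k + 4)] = 2*(k^3 - 4*k^2 + 4*k - 6)/(k^6 - 4*k^5 + 12*k^4 - 8*k^3 + 32*k + 16)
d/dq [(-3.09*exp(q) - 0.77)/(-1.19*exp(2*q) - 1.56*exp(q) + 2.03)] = (-(2.38*exp(q) + 1.56)*(3.09*exp(q) + 0.77) + 3.6771*exp(2*q) + 4.8204*exp(q) - 6.2727)*exp(q)/(1.19*exp(2*q) + 1.56*exp(q) - 2.03)^2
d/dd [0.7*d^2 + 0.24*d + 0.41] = 1.4*d + 0.24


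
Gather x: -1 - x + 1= -x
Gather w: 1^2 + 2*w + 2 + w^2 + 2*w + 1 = w^2 + 4*w + 4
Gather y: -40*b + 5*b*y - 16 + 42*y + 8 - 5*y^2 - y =-40*b - 5*y^2 + y*(5*b + 41) - 8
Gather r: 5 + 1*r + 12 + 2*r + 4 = 3*r + 21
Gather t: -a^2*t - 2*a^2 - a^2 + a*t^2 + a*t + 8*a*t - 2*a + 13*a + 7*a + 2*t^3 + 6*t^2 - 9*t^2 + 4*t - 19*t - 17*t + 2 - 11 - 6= -3*a^2 + 18*a + 2*t^3 + t^2*(a - 3) + t*(-a^2 + 9*a - 32) - 15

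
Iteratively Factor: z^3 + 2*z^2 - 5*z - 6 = (z - 2)*(z^2 + 4*z + 3) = (z - 2)*(z + 3)*(z + 1)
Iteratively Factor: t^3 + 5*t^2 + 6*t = (t + 2)*(t^2 + 3*t) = (t + 2)*(t + 3)*(t)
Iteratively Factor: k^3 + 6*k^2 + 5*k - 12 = (k - 1)*(k^2 + 7*k + 12) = (k - 1)*(k + 3)*(k + 4)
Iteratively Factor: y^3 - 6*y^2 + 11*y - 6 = (y - 2)*(y^2 - 4*y + 3) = (y - 3)*(y - 2)*(y - 1)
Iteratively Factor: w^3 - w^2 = (w)*(w^2 - w) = w^2*(w - 1)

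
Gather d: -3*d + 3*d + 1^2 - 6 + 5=0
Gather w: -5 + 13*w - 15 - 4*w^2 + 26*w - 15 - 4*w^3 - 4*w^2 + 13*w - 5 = -4*w^3 - 8*w^2 + 52*w - 40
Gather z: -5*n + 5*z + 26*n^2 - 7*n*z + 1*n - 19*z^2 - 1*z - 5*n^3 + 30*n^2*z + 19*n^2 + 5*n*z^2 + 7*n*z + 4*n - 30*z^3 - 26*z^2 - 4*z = -5*n^3 + 30*n^2*z + 45*n^2 - 30*z^3 + z^2*(5*n - 45)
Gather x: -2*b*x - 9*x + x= x*(-2*b - 8)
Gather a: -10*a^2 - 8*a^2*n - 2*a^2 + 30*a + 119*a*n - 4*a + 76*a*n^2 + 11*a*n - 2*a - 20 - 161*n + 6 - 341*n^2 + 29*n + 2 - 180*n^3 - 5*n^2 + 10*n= a^2*(-8*n - 12) + a*(76*n^2 + 130*n + 24) - 180*n^3 - 346*n^2 - 122*n - 12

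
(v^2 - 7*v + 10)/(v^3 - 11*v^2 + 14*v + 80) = (v - 2)/(v^2 - 6*v - 16)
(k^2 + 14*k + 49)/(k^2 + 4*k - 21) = (k + 7)/(k - 3)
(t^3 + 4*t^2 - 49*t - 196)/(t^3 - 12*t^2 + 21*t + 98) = (t^2 + 11*t + 28)/(t^2 - 5*t - 14)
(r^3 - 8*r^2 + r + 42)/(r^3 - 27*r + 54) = (r^2 - 5*r - 14)/(r^2 + 3*r - 18)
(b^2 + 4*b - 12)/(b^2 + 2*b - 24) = (b - 2)/(b - 4)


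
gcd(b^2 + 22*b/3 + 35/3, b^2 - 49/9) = b + 7/3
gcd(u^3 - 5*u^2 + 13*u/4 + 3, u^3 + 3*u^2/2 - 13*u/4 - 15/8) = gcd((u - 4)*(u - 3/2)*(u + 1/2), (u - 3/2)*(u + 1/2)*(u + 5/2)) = u^2 - u - 3/4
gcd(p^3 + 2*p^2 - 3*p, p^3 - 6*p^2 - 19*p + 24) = p^2 + 2*p - 3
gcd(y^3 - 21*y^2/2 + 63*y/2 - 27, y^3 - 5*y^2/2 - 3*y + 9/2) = y - 3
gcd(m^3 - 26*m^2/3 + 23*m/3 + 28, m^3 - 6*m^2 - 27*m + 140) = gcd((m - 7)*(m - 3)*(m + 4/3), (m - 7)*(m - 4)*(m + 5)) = m - 7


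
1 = 1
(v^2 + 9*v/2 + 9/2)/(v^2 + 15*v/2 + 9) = (v + 3)/(v + 6)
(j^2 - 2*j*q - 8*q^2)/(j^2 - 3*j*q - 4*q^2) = (j + 2*q)/(j + q)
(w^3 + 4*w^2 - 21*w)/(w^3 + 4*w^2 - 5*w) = (w^2 + 4*w - 21)/(w^2 + 4*w - 5)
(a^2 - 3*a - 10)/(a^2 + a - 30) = (a + 2)/(a + 6)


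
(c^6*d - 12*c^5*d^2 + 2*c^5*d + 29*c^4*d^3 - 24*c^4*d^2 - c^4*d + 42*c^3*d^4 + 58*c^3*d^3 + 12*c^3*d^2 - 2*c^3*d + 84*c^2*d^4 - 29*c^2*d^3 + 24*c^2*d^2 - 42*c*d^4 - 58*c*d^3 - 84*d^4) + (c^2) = c^6*d - 12*c^5*d^2 + 2*c^5*d + 29*c^4*d^3 - 24*c^4*d^2 - c^4*d + 42*c^3*d^4 + 58*c^3*d^3 + 12*c^3*d^2 - 2*c^3*d + 84*c^2*d^4 - 29*c^2*d^3 + 24*c^2*d^2 + c^2 - 42*c*d^4 - 58*c*d^3 - 84*d^4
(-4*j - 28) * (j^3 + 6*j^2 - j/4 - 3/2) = -4*j^4 - 52*j^3 - 167*j^2 + 13*j + 42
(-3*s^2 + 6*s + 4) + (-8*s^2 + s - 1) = -11*s^2 + 7*s + 3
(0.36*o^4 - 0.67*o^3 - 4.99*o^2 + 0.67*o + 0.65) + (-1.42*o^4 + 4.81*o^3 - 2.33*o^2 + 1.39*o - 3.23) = -1.06*o^4 + 4.14*o^3 - 7.32*o^2 + 2.06*o - 2.58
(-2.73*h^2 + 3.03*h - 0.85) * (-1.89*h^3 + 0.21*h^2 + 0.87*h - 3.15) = 5.1597*h^5 - 6.3*h^4 - 0.1323*h^3 + 11.0571*h^2 - 10.284*h + 2.6775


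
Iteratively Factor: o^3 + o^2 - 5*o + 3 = (o - 1)*(o^2 + 2*o - 3) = (o - 1)*(o + 3)*(o - 1)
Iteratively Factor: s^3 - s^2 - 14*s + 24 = (s - 2)*(s^2 + s - 12) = (s - 2)*(s + 4)*(s - 3)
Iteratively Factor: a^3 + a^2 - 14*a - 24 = (a - 4)*(a^2 + 5*a + 6) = (a - 4)*(a + 2)*(a + 3)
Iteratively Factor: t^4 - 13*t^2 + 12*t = (t)*(t^3 - 13*t + 12) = t*(t - 1)*(t^2 + t - 12) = t*(t - 3)*(t - 1)*(t + 4)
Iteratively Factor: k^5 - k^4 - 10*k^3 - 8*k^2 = (k)*(k^4 - k^3 - 10*k^2 - 8*k) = k^2*(k^3 - k^2 - 10*k - 8) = k^2*(k - 4)*(k^2 + 3*k + 2) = k^2*(k - 4)*(k + 2)*(k + 1)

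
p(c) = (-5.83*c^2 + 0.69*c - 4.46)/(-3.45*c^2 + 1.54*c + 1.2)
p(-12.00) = 1.66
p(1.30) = 5.10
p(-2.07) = 1.84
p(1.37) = 4.57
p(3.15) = 2.13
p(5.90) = 1.85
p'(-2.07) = 0.26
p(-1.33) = 2.26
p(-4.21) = 1.67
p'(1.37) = -6.59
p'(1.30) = -8.92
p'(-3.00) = 0.07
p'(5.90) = -0.04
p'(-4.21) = 0.02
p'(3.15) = -0.25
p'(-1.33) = 1.15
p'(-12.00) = -0.00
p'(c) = (0.69 - 11.66*c)/(-3.45*c^2 + 1.54*c + 1.2) + (6.9*c - 1.54)*(-5.83*c^2 + 0.69*c - 4.46)/(-3.45*c^2 + 1.54*c + 1.2)^2 = (-6.5977*c^2 - 44.766*c + 7.6964)/(11.9025*c^4 - 10.626*c^3 - 5.9084*c^2 + 3.696*c + 1.44)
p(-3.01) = 1.71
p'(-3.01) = 0.07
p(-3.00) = 1.71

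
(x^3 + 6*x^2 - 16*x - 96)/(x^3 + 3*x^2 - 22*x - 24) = (x + 4)/(x + 1)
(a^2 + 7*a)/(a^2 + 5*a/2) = 2*(a + 7)/(2*a + 5)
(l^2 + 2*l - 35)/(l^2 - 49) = (l - 5)/(l - 7)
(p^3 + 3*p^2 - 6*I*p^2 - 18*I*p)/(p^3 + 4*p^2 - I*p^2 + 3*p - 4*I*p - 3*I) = p*(p - 6*I)/(p^2 + p*(1 - I) - I)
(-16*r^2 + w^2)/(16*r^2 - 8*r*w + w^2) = (-4*r - w)/(4*r - w)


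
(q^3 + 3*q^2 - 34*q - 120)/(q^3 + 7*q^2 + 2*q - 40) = (q - 6)/(q - 2)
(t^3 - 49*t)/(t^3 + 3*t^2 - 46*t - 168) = t*(t + 7)/(t^2 + 10*t + 24)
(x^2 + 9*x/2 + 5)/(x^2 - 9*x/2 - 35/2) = (x + 2)/(x - 7)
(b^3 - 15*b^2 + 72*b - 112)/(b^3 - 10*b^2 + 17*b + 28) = (b - 4)/(b + 1)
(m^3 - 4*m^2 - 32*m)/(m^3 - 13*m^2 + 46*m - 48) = m*(m + 4)/(m^2 - 5*m + 6)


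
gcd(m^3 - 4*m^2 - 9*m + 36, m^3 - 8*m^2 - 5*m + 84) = m^2 - m - 12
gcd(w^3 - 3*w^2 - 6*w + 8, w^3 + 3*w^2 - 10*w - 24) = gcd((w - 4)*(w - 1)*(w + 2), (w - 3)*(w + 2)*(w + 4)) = w + 2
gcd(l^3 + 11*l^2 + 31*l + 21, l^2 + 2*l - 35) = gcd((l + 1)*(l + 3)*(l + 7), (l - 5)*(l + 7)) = l + 7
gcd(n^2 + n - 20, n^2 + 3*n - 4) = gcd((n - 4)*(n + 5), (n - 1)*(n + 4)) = 1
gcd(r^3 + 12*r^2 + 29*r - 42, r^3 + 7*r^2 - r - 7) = r^2 + 6*r - 7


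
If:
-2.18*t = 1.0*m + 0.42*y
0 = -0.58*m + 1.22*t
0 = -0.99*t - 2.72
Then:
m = -5.78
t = -2.75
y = 28.02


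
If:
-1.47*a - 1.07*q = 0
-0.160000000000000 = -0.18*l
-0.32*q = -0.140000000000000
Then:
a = -0.32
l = 0.89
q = 0.44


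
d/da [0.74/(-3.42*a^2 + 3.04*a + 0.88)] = (5.0616*a - 2.2496)/(-3.42*a^2 + 3.04*a + 0.88)^2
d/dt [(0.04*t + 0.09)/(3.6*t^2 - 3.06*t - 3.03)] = (-0.144*t^2 - 0.648*t + 0.1542)/(12.96*t^4 - 22.032*t^3 - 12.4524*t^2 + 18.5436*t + 9.1809)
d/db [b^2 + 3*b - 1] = 2*b + 3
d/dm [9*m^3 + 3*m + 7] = 27*m^2 + 3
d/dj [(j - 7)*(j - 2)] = 2*j - 9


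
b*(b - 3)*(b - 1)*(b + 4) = b^4 - 13*b^2 + 12*b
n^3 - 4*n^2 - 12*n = n*(n - 6)*(n + 2)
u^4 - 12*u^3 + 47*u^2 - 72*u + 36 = (u - 6)*(u - 3)*(u - 2)*(u - 1)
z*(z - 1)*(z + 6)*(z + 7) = z^4 + 12*z^3 + 29*z^2 - 42*z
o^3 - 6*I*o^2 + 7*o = o*(o - 7*I)*(o + I)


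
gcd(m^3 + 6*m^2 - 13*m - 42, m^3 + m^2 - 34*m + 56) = m + 7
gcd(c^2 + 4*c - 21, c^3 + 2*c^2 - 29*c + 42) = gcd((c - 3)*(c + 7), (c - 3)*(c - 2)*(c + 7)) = c^2 + 4*c - 21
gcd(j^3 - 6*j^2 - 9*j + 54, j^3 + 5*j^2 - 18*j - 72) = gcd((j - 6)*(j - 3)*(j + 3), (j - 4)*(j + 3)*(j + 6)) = j + 3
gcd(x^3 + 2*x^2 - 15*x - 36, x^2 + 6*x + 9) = x^2 + 6*x + 9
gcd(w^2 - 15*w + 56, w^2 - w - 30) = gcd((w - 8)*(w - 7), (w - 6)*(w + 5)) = 1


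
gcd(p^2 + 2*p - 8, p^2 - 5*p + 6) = p - 2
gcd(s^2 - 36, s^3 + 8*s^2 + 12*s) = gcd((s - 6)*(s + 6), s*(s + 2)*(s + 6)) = s + 6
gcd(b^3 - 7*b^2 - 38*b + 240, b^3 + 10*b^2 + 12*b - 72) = b + 6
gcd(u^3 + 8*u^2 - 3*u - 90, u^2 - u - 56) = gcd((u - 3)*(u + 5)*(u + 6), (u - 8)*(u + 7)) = 1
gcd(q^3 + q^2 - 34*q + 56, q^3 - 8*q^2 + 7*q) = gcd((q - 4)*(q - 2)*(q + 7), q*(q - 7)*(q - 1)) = 1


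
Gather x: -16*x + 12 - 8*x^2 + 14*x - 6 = -8*x^2 - 2*x + 6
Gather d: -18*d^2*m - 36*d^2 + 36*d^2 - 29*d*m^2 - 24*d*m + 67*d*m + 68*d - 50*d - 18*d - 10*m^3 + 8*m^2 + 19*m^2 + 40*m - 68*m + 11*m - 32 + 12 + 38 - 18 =-18*d^2*m + d*(-29*m^2 + 43*m) - 10*m^3 + 27*m^2 - 17*m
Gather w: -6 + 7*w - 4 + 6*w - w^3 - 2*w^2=-w^3 - 2*w^2 + 13*w - 10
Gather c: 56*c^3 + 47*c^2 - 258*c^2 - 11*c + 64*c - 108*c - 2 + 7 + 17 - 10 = 56*c^3 - 211*c^2 - 55*c + 12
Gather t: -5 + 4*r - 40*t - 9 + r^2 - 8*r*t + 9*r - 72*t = r^2 + 13*r + t*(-8*r - 112) - 14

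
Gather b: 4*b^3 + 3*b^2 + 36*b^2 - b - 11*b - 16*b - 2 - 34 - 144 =4*b^3 + 39*b^2 - 28*b - 180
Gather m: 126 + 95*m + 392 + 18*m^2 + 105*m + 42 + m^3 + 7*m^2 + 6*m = m^3 + 25*m^2 + 206*m + 560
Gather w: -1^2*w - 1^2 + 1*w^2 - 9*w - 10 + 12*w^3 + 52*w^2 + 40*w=12*w^3 + 53*w^2 + 30*w - 11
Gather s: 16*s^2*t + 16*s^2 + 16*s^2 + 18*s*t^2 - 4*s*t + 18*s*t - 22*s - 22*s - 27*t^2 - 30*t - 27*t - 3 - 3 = s^2*(16*t + 32) + s*(18*t^2 + 14*t - 44) - 27*t^2 - 57*t - 6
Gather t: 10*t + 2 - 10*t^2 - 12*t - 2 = -10*t^2 - 2*t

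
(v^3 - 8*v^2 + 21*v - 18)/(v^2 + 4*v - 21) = (v^2 - 5*v + 6)/(v + 7)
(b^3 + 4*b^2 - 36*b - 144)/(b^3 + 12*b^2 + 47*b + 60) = (b^2 - 36)/(b^2 + 8*b + 15)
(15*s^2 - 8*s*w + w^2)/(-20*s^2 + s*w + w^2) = (15*s^2 - 8*s*w + w^2)/(-20*s^2 + s*w + w^2)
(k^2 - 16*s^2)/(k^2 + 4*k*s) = (k - 4*s)/k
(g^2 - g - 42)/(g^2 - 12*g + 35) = (g + 6)/(g - 5)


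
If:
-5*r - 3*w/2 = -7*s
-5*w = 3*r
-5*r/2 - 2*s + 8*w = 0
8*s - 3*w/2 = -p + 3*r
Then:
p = 0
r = 0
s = 0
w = 0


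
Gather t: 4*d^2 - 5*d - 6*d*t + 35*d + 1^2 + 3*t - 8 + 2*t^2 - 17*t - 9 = 4*d^2 + 30*d + 2*t^2 + t*(-6*d - 14) - 16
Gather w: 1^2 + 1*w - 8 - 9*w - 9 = -8*w - 16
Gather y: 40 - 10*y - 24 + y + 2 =18 - 9*y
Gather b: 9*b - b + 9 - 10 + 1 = 8*b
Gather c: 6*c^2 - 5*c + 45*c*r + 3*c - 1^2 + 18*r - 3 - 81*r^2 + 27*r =6*c^2 + c*(45*r - 2) - 81*r^2 + 45*r - 4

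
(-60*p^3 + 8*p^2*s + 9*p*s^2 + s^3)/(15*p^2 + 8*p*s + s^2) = (-12*p^2 + 4*p*s + s^2)/(3*p + s)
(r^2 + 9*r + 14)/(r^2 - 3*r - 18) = (r^2 + 9*r + 14)/(r^2 - 3*r - 18)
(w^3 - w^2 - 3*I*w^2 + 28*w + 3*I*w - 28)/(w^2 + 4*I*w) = w - 1 - 7*I + 7*I/w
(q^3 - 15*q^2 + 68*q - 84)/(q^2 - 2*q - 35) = (q^2 - 8*q + 12)/(q + 5)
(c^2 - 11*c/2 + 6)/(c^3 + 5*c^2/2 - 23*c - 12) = (2*c - 3)/(2*c^2 + 13*c + 6)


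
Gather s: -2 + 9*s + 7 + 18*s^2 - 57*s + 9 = 18*s^2 - 48*s + 14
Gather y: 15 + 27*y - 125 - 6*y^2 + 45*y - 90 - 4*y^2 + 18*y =-10*y^2 + 90*y - 200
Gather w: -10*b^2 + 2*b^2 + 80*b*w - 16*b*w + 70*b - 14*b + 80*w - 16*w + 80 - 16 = -8*b^2 + 56*b + w*(64*b + 64) + 64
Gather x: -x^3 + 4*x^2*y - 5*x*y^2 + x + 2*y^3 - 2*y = -x^3 + 4*x^2*y + x*(1 - 5*y^2) + 2*y^3 - 2*y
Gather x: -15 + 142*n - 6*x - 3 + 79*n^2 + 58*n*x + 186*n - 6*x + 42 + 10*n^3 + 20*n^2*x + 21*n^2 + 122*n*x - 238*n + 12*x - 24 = 10*n^3 + 100*n^2 + 90*n + x*(20*n^2 + 180*n)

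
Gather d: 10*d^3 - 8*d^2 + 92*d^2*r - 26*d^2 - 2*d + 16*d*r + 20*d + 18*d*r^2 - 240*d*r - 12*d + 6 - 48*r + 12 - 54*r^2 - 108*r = 10*d^3 + d^2*(92*r - 34) + d*(18*r^2 - 224*r + 6) - 54*r^2 - 156*r + 18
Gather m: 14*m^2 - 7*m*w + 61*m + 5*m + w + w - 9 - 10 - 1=14*m^2 + m*(66 - 7*w) + 2*w - 20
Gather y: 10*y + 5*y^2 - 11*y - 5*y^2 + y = 0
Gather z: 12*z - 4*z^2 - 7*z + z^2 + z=-3*z^2 + 6*z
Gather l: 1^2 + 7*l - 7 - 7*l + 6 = 0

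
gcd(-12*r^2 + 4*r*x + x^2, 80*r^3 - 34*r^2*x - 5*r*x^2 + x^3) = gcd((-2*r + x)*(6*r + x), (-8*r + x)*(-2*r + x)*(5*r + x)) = -2*r + x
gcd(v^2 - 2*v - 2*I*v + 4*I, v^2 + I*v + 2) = 1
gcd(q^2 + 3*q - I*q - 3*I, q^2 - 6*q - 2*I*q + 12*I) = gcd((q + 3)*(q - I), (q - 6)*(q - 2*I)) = 1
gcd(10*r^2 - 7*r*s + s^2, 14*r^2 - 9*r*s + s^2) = 2*r - s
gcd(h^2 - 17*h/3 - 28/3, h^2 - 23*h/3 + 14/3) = h - 7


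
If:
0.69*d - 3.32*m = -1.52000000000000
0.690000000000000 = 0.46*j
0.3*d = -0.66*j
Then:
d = -3.30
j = 1.50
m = -0.23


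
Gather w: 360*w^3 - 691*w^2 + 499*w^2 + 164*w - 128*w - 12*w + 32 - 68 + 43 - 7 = 360*w^3 - 192*w^2 + 24*w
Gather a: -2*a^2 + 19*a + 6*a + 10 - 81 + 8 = -2*a^2 + 25*a - 63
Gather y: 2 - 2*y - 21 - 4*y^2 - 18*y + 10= -4*y^2 - 20*y - 9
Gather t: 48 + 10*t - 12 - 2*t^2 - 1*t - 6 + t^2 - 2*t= -t^2 + 7*t + 30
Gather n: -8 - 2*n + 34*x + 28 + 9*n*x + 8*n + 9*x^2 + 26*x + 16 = n*(9*x + 6) + 9*x^2 + 60*x + 36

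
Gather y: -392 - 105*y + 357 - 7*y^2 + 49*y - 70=-7*y^2 - 56*y - 105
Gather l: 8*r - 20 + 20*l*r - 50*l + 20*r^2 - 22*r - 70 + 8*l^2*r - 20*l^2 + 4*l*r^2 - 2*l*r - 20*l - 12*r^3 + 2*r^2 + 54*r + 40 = l^2*(8*r - 20) + l*(4*r^2 + 18*r - 70) - 12*r^3 + 22*r^2 + 40*r - 50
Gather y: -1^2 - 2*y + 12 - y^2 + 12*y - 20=-y^2 + 10*y - 9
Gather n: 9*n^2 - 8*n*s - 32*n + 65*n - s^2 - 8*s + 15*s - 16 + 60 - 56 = 9*n^2 + n*(33 - 8*s) - s^2 + 7*s - 12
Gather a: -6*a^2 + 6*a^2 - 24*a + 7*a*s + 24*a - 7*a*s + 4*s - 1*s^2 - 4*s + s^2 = 0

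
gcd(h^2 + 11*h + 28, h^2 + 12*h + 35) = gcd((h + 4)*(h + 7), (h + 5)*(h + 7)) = h + 7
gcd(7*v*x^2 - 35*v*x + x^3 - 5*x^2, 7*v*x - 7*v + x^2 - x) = 7*v + x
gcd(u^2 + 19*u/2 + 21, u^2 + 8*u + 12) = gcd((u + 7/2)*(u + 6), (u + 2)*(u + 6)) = u + 6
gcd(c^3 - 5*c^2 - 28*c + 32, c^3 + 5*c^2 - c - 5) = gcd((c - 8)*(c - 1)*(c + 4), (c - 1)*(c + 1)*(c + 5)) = c - 1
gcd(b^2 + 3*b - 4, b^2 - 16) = b + 4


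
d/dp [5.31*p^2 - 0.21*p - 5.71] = 10.62*p - 0.21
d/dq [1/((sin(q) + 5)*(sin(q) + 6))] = -(2*sin(q) + 11)*cos(q)/((sin(q) + 5)^2*(sin(q) + 6)^2)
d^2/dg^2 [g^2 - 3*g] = 2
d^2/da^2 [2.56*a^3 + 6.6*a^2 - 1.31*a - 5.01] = 15.36*a + 13.2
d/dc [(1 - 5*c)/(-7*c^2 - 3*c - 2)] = (-35*c^2 + 14*c + 13)/(49*c^4 + 42*c^3 + 37*c^2 + 12*c + 4)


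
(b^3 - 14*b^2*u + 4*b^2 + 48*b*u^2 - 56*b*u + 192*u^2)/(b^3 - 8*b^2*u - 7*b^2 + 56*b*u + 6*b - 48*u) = (b^2 - 6*b*u + 4*b - 24*u)/(b^2 - 7*b + 6)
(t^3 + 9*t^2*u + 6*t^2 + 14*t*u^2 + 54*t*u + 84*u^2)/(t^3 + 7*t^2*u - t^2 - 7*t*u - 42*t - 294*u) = (t + 2*u)/(t - 7)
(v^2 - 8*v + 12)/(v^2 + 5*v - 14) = (v - 6)/(v + 7)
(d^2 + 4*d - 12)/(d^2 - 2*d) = (d + 6)/d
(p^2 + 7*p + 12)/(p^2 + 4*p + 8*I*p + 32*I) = (p + 3)/(p + 8*I)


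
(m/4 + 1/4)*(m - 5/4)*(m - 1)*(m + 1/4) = m^4/4 - m^3/4 - 21*m^2/64 + m/4 + 5/64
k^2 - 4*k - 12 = (k - 6)*(k + 2)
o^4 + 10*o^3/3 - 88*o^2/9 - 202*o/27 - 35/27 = (o - 7/3)*(o + 1/3)^2*(o + 5)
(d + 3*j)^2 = d^2 + 6*d*j + 9*j^2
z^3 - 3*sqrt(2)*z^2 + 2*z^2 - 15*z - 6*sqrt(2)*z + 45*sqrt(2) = (z - 3)*(z + 5)*(z - 3*sqrt(2))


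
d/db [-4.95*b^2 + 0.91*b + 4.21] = 0.91 - 9.9*b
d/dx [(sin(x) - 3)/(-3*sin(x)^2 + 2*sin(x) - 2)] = (3*sin(x)^2 - 18*sin(x) + 4)*cos(x)/(3*sin(x)^2 - 2*sin(x) + 2)^2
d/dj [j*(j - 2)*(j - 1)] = 3*j^2 - 6*j + 2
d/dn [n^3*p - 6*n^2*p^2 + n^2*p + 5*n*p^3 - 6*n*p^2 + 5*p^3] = p*(3*n^2 - 12*n*p + 2*n + 5*p^2 - 6*p)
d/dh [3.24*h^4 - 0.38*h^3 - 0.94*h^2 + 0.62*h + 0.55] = 12.96*h^3 - 1.14*h^2 - 1.88*h + 0.62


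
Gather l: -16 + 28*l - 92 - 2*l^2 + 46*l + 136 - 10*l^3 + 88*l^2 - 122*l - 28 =-10*l^3 + 86*l^2 - 48*l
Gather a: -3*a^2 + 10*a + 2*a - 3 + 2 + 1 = -3*a^2 + 12*a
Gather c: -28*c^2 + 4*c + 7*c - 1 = -28*c^2 + 11*c - 1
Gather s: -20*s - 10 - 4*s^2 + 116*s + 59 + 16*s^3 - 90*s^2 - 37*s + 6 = 16*s^3 - 94*s^2 + 59*s + 55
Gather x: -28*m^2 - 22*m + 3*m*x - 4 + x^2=-28*m^2 + 3*m*x - 22*m + x^2 - 4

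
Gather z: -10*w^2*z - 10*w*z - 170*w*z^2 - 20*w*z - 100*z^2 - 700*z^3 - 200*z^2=-700*z^3 + z^2*(-170*w - 300) + z*(-10*w^2 - 30*w)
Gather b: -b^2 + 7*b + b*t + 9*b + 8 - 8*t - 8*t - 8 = -b^2 + b*(t + 16) - 16*t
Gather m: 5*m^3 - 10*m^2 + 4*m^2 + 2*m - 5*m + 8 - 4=5*m^3 - 6*m^2 - 3*m + 4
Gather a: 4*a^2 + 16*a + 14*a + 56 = 4*a^2 + 30*a + 56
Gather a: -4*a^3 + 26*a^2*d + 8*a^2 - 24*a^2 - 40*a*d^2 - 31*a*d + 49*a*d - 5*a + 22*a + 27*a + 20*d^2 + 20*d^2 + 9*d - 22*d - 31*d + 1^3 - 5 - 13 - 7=-4*a^3 + a^2*(26*d - 16) + a*(-40*d^2 + 18*d + 44) + 40*d^2 - 44*d - 24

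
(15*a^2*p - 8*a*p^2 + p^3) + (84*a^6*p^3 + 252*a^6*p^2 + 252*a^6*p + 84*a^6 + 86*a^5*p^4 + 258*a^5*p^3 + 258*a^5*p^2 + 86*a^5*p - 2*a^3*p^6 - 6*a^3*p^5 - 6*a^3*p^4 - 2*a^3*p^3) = 84*a^6*p^3 + 252*a^6*p^2 + 252*a^6*p + 84*a^6 + 86*a^5*p^4 + 258*a^5*p^3 + 258*a^5*p^2 + 86*a^5*p - 2*a^3*p^6 - 6*a^3*p^5 - 6*a^3*p^4 - 2*a^3*p^3 + 15*a^2*p - 8*a*p^2 + p^3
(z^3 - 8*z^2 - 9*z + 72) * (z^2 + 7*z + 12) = z^5 - z^4 - 53*z^3 - 87*z^2 + 396*z + 864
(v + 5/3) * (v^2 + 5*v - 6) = v^3 + 20*v^2/3 + 7*v/3 - 10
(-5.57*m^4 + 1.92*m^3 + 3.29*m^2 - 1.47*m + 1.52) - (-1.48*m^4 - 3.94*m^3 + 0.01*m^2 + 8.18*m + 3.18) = -4.09*m^4 + 5.86*m^3 + 3.28*m^2 - 9.65*m - 1.66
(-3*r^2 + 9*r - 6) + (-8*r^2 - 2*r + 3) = -11*r^2 + 7*r - 3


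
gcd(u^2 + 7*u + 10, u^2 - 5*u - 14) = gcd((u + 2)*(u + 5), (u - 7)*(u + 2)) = u + 2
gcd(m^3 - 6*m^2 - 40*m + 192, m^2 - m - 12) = m - 4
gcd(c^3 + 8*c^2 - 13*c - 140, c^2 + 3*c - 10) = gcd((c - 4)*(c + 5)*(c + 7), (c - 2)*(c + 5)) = c + 5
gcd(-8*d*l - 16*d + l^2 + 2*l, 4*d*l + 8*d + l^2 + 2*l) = l + 2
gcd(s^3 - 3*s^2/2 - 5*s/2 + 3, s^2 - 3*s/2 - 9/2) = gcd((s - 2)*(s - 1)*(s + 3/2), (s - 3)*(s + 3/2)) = s + 3/2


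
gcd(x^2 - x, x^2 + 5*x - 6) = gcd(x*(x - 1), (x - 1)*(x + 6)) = x - 1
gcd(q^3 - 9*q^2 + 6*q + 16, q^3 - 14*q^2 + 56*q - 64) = q^2 - 10*q + 16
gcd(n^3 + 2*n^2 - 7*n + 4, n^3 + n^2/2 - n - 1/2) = n - 1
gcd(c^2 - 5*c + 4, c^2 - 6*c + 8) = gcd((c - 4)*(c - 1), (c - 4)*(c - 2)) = c - 4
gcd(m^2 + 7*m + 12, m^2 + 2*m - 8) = m + 4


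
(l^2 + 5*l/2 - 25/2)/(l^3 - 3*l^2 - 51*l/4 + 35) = 2*(l + 5)/(2*l^2 - l - 28)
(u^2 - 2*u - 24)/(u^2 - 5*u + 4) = (u^2 - 2*u - 24)/(u^2 - 5*u + 4)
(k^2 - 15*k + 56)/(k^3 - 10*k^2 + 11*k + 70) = (k - 8)/(k^2 - 3*k - 10)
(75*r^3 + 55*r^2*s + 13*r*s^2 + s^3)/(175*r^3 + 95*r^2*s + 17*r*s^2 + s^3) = (3*r + s)/(7*r + s)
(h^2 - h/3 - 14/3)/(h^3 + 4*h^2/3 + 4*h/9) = 3*(3*h^2 - h - 14)/(h*(9*h^2 + 12*h + 4))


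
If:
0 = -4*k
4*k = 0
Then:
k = 0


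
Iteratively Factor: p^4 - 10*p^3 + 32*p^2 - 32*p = (p - 4)*(p^3 - 6*p^2 + 8*p) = (p - 4)*(p - 2)*(p^2 - 4*p) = (p - 4)^2*(p - 2)*(p)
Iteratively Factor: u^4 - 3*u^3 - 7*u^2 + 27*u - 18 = (u + 3)*(u^3 - 6*u^2 + 11*u - 6) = (u - 3)*(u + 3)*(u^2 - 3*u + 2) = (u - 3)*(u - 2)*(u + 3)*(u - 1)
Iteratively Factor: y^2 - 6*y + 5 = (y - 5)*(y - 1)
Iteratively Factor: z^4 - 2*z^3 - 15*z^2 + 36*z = (z)*(z^3 - 2*z^2 - 15*z + 36) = z*(z - 3)*(z^2 + z - 12) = z*(z - 3)*(z + 4)*(z - 3)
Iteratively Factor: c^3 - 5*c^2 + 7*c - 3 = (c - 1)*(c^2 - 4*c + 3) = (c - 3)*(c - 1)*(c - 1)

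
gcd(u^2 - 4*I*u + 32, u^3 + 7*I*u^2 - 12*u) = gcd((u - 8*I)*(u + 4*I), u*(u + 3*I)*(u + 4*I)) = u + 4*I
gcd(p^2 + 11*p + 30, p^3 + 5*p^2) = p + 5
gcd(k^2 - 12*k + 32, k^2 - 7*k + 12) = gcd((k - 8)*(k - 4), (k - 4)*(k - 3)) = k - 4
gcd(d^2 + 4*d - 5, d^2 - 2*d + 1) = d - 1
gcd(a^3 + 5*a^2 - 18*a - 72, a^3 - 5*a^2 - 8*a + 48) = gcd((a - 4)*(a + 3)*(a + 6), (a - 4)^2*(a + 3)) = a^2 - a - 12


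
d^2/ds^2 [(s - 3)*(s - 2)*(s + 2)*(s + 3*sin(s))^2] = -6*(s - 3)*(s - 2)*(s + 2)*(s + 3*sin(s))*sin(s) + 2*(s - 3)*(s - 2)*(s + 2)*(3*cos(s) + 1)^2 + 4*(s - 3)*(s - 2)*(s + 3*sin(s))*(3*cos(s) + 1) + 4*(s - 3)*(s + 2)*(s + 3*sin(s))*(3*cos(s) + 1) + 2*(s - 3)*(s + 3*sin(s))^2 + 4*(s - 2)*(s + 2)*(s + 3*sin(s))*(3*cos(s) + 1) + 2*(s - 2)*(s + 3*sin(s))^2 + 2*(s + 2)*(s + 3*sin(s))^2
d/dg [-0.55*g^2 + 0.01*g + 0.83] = 0.01 - 1.1*g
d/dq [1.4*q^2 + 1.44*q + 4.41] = 2.8*q + 1.44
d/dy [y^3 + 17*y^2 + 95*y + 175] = 3*y^2 + 34*y + 95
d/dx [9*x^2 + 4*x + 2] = 18*x + 4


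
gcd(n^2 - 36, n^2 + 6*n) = n + 6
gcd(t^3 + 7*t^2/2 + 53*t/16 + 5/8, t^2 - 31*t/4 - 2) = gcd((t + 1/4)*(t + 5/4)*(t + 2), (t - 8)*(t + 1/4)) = t + 1/4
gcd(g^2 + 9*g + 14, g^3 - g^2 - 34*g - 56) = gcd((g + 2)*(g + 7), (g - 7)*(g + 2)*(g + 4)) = g + 2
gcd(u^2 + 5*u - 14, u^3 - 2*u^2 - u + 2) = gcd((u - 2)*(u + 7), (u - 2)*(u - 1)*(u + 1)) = u - 2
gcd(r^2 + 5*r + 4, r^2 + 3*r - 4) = r + 4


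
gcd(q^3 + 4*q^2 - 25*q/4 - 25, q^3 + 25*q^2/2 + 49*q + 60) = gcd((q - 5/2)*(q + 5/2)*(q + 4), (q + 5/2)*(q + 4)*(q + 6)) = q^2 + 13*q/2 + 10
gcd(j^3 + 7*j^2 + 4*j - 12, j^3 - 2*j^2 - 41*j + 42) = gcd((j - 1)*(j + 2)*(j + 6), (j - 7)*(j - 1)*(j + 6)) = j^2 + 5*j - 6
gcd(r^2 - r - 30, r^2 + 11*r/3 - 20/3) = r + 5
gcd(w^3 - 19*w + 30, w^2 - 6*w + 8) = w - 2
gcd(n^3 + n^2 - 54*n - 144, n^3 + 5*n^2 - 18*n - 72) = n^2 + 9*n + 18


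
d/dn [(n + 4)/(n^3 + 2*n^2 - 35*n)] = (n*(n^2 + 2*n - 35) - (n + 4)*(3*n^2 + 4*n - 35))/(n^2*(n^2 + 2*n - 35)^2)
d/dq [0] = 0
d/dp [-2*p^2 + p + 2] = 1 - 4*p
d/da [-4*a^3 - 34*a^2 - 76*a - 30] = -12*a^2 - 68*a - 76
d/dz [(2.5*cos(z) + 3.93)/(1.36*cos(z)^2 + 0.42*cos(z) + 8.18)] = (3.4*cos(z)^2 + 10.6896*cos(z) - 18.7994)*sin(z)/(1.8496*cos(z)^4 + 1.1424*cos(z)^3 + 22.426*cos(z)^2 + 6.8712*cos(z) + 66.9124)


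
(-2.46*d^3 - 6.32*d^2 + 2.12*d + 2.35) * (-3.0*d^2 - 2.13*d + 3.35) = 7.38*d^5 + 24.1998*d^4 - 1.1394*d^3 - 32.7376*d^2 + 2.0965*d + 7.8725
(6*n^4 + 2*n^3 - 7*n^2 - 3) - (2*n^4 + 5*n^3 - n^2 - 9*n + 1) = 4*n^4 - 3*n^3 - 6*n^2 + 9*n - 4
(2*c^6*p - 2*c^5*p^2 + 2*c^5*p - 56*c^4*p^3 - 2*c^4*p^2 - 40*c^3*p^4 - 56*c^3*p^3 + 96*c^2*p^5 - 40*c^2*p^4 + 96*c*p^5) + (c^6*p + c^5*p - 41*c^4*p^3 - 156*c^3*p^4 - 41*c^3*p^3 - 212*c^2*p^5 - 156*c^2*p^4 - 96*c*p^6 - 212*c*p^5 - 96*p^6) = 3*c^6*p - 2*c^5*p^2 + 3*c^5*p - 97*c^4*p^3 - 2*c^4*p^2 - 196*c^3*p^4 - 97*c^3*p^3 - 116*c^2*p^5 - 196*c^2*p^4 - 96*c*p^6 - 116*c*p^5 - 96*p^6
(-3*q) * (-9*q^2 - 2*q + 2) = 27*q^3 + 6*q^2 - 6*q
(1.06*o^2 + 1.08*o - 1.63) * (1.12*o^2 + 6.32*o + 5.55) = 1.1872*o^4 + 7.9088*o^3 + 10.883*o^2 - 4.3076*o - 9.0465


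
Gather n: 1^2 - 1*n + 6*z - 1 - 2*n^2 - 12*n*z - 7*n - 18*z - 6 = -2*n^2 + n*(-12*z - 8) - 12*z - 6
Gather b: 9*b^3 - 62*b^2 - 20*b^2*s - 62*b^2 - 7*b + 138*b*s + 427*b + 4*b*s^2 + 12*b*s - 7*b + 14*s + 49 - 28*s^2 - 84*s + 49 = 9*b^3 + b^2*(-20*s - 124) + b*(4*s^2 + 150*s + 413) - 28*s^2 - 70*s + 98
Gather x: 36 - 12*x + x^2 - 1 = x^2 - 12*x + 35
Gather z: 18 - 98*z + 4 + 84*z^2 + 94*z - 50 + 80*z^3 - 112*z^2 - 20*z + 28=80*z^3 - 28*z^2 - 24*z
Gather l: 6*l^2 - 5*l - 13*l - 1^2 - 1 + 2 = 6*l^2 - 18*l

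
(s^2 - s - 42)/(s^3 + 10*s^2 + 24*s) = (s - 7)/(s*(s + 4))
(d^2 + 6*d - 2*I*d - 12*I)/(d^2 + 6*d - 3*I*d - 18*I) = (d - 2*I)/(d - 3*I)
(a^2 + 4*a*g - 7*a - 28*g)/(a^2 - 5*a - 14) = (a + 4*g)/(a + 2)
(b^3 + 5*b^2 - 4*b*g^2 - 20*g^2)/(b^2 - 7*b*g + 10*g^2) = (b^2 + 2*b*g + 5*b + 10*g)/(b - 5*g)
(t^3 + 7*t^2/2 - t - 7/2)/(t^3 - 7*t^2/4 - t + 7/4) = 2*(2*t + 7)/(4*t - 7)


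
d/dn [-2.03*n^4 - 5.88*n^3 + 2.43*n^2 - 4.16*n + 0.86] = -8.12*n^3 - 17.64*n^2 + 4.86*n - 4.16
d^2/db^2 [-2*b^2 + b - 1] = -4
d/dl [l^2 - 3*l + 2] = 2*l - 3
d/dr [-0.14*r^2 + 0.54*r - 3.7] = 0.54 - 0.28*r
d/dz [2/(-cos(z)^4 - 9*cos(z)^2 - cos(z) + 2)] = -2*(21*cos(z) + cos(3*z) + 1)*sin(z)/(cos(z)^4 + 9*cos(z)^2 + cos(z) - 2)^2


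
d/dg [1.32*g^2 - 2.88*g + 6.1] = 2.64*g - 2.88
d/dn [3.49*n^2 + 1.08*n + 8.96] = 6.98*n + 1.08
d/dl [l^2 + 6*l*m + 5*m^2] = 2*l + 6*m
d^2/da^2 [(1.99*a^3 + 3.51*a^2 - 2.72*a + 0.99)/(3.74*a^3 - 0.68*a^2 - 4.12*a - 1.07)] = (5.6843418860808e-14*a^7 + 108.314888*a^6 - 44.29656*a^5 + 627.750024*a^4 + 115.019868*a^3 - 182.087328*a^2 + 65.956734*a + 64.187558)/(52.313624*a^9 - 28.534704*a^8 - 167.698608*a^7 + 17.653276*a^6 + 201.064848*a^5 + 62.812416*a^4 - 75.075022*a^3 - 56.82342*a^2 - 14.150964*a - 1.225043)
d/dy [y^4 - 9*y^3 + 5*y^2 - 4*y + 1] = 4*y^3 - 27*y^2 + 10*y - 4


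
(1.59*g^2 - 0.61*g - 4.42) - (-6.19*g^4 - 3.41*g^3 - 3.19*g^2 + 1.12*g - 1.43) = 6.19*g^4 + 3.41*g^3 + 4.78*g^2 - 1.73*g - 2.99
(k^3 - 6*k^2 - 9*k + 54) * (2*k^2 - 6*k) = 2*k^5 - 18*k^4 + 18*k^3 + 162*k^2 - 324*k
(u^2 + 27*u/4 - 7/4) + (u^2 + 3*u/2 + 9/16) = 2*u^2 + 33*u/4 - 19/16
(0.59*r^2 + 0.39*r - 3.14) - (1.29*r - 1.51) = 0.59*r^2 - 0.9*r - 1.63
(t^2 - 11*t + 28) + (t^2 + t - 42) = 2*t^2 - 10*t - 14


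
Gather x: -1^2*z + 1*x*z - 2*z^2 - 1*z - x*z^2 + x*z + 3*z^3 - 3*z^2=x*(-z^2 + 2*z) + 3*z^3 - 5*z^2 - 2*z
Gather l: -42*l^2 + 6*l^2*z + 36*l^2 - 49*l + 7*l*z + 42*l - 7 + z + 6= l^2*(6*z - 6) + l*(7*z - 7) + z - 1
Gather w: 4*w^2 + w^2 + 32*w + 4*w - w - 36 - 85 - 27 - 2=5*w^2 + 35*w - 150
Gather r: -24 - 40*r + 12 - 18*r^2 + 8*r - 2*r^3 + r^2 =-2*r^3 - 17*r^2 - 32*r - 12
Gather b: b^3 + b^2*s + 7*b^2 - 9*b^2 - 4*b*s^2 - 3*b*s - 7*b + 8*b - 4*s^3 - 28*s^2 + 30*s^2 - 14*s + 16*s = b^3 + b^2*(s - 2) + b*(-4*s^2 - 3*s + 1) - 4*s^3 + 2*s^2 + 2*s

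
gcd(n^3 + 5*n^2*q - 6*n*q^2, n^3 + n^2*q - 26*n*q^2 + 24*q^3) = -n^2 - 5*n*q + 6*q^2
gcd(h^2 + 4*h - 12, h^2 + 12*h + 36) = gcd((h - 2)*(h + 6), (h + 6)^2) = h + 6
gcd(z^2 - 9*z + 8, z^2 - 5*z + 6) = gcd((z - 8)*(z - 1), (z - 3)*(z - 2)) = 1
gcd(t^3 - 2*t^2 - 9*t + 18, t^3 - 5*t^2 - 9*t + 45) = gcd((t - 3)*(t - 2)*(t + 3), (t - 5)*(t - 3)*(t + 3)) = t^2 - 9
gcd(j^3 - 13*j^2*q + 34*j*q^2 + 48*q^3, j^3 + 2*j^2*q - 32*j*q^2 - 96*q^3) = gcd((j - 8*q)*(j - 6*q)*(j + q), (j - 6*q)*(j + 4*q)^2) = -j + 6*q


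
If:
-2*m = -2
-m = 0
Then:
No Solution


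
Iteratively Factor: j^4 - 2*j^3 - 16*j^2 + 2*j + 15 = (j + 3)*(j^3 - 5*j^2 - j + 5) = (j + 1)*(j + 3)*(j^2 - 6*j + 5) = (j - 5)*(j + 1)*(j + 3)*(j - 1)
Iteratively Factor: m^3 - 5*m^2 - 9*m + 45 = (m - 3)*(m^2 - 2*m - 15) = (m - 3)*(m + 3)*(m - 5)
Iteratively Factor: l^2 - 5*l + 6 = (l - 2)*(l - 3)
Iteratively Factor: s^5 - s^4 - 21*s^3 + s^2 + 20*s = (s - 5)*(s^4 + 4*s^3 - s^2 - 4*s) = (s - 5)*(s - 1)*(s^3 + 5*s^2 + 4*s) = s*(s - 5)*(s - 1)*(s^2 + 5*s + 4) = s*(s - 5)*(s - 1)*(s + 1)*(s + 4)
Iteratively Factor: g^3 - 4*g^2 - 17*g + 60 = (g + 4)*(g^2 - 8*g + 15) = (g - 5)*(g + 4)*(g - 3)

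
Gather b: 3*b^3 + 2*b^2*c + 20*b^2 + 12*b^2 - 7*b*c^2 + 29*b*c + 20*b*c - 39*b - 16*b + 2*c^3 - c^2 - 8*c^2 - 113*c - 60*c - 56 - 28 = 3*b^3 + b^2*(2*c + 32) + b*(-7*c^2 + 49*c - 55) + 2*c^3 - 9*c^2 - 173*c - 84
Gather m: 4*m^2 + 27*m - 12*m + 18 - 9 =4*m^2 + 15*m + 9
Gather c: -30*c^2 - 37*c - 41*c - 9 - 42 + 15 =-30*c^2 - 78*c - 36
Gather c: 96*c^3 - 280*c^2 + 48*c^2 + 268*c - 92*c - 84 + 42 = 96*c^3 - 232*c^2 + 176*c - 42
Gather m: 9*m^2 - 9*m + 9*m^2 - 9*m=18*m^2 - 18*m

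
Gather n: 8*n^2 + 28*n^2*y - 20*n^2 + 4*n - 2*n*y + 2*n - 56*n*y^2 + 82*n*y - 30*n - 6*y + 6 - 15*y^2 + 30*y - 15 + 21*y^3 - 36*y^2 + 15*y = n^2*(28*y - 12) + n*(-56*y^2 + 80*y - 24) + 21*y^3 - 51*y^2 + 39*y - 9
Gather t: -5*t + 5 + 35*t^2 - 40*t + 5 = 35*t^2 - 45*t + 10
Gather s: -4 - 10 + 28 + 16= 30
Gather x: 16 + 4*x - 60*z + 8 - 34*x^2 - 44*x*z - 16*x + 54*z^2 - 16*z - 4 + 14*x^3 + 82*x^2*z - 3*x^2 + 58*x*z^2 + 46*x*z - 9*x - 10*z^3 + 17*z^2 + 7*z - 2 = 14*x^3 + x^2*(82*z - 37) + x*(58*z^2 + 2*z - 21) - 10*z^3 + 71*z^2 - 69*z + 18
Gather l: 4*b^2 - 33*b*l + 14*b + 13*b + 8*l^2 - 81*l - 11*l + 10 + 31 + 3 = 4*b^2 + 27*b + 8*l^2 + l*(-33*b - 92) + 44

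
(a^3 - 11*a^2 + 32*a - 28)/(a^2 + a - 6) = (a^2 - 9*a + 14)/(a + 3)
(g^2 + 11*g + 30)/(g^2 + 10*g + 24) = (g + 5)/(g + 4)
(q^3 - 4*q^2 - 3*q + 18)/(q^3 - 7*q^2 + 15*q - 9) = (q + 2)/(q - 1)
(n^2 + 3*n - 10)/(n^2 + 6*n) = (n^2 + 3*n - 10)/(n*(n + 6))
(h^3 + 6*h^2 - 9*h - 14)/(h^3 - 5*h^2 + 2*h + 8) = (h + 7)/(h - 4)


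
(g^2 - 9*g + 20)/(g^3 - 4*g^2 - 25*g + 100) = 1/(g + 5)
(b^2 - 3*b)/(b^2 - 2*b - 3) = b/(b + 1)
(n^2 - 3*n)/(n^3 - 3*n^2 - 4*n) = (3 - n)/(-n^2 + 3*n + 4)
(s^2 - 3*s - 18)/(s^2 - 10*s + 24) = (s + 3)/(s - 4)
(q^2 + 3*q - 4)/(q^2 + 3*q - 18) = (q^2 + 3*q - 4)/(q^2 + 3*q - 18)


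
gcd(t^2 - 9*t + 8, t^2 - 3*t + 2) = t - 1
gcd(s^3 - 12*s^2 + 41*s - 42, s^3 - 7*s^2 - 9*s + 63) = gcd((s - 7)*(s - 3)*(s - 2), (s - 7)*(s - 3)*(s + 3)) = s^2 - 10*s + 21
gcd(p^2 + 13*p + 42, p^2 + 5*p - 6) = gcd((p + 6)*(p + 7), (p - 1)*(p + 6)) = p + 6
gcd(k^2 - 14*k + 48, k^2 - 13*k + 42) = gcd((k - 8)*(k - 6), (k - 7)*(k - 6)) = k - 6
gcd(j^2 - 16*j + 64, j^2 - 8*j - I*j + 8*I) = j - 8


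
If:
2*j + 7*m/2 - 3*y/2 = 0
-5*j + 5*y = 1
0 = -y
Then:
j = -1/5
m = 4/35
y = 0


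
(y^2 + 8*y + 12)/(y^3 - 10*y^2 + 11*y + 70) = (y + 6)/(y^2 - 12*y + 35)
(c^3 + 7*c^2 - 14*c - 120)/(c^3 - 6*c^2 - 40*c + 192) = (c + 5)/(c - 8)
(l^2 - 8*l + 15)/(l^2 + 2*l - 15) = (l - 5)/(l + 5)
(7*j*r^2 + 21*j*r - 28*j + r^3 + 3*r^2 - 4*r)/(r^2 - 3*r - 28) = (7*j*r - 7*j + r^2 - r)/(r - 7)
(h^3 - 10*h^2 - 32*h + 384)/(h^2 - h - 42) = (h^2 - 16*h + 64)/(h - 7)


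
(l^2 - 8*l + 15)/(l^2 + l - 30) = (l - 3)/(l + 6)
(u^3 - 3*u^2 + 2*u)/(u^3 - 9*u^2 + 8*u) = (u - 2)/(u - 8)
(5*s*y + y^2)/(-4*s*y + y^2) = (5*s + y)/(-4*s + y)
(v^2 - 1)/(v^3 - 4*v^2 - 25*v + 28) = (v + 1)/(v^2 - 3*v - 28)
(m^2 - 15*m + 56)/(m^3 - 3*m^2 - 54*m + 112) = (m - 7)/(m^2 + 5*m - 14)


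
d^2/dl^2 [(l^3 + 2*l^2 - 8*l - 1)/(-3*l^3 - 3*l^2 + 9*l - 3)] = 2*(-l^6 + 15*l^5 + 18*l^4 + 40*l^3 - 39*l^2 - 39*l + 30)/(3*(l^9 + 3*l^8 - 6*l^7 - 14*l^6 + 24*l^5 + 12*l^4 - 42*l^3 + 30*l^2 - 9*l + 1))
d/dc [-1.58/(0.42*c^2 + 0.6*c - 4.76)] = (1.3272*c + 0.948)/(0.42*c^2 + 0.6*c - 4.76)^2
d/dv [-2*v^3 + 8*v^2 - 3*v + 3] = -6*v^2 + 16*v - 3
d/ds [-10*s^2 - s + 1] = -20*s - 1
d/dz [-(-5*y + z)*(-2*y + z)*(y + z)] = -3*y^2 + 12*y*z - 3*z^2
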